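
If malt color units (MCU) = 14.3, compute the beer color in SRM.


SRM = 1.4922 · MCU^0.6859
SRM = 1.4922 · 14.3^0.6859

9.2528 SRM


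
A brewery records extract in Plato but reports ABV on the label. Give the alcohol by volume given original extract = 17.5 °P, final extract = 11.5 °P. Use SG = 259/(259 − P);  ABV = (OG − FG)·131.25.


OG = 259/(259 − 17.5) = 1.0725
FG = 259/(259 − 11.5) = 1.0465
ABV = (1.0725 − 1.0465)·131.25

3.4124 % ABV


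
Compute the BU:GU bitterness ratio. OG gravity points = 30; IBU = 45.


BU:GU = IBU / OG_points
BU:GU = 45 / 30

1.5000


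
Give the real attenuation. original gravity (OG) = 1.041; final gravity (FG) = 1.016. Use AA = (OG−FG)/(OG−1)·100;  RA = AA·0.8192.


AA = (1.041 − 1.016)/(1.041 − 1)·100 = 60.9756
RA = 60.9756·0.8192

49.9512 %


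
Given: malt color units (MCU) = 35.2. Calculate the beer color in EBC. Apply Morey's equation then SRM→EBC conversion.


SRM = 1.4922·MCU^0.6859;  EBC = SRM·1.97
SRM = 1.4922·35.2^0.6859 = 17.1633
EBC = 17.1633·1.97

33.8117 EBC


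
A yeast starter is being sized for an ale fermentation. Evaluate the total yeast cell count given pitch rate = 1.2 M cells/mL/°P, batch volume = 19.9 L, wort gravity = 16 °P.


cells (billions) = rate · V_L · °P
cells = 1.2 · 19.9 · 16

382.0800 billion cells


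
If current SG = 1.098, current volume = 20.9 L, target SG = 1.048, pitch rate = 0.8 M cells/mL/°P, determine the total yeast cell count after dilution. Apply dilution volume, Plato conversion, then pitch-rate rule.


V_w = V·((SG_c−1)/(SG_t−1)−1);  °P = 259 − 259/SG_t;  cells = rate·(V+V_w)·°P
V_w = 20.9·((1.098−1)/(1.048−1)−1) = 21.7708
V_final = 20.9 + 21.7708 = 42.6708
°P = 259 − 259/1.048 = 11.8626
cells = 0.8·42.6708·11.8626

404.9495 billion cells


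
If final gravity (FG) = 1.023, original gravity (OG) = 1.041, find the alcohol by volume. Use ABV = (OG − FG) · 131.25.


ABV = (1.041 − 1.023) · 131.25

2.3625 % ABV


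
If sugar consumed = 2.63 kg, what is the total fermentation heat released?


Q = m_sugar · 590 kJ/kg
Q = 2.63 · 590

1551.7000 kJ


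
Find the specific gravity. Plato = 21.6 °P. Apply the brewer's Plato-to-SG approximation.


SG = 259/(259 − P)
SG = 259/(259 − 21.6)

1.0910


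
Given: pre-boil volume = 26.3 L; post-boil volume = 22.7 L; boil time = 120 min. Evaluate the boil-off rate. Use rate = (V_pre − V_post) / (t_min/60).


rate = (26.3 − 22.7) / (120/60)

1.8000 L/hr


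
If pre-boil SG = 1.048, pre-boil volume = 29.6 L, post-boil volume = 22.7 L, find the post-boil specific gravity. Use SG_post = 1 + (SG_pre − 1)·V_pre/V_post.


pts_pre = (1.048 − 1)·1000 = 48.0000
pts_post = 48.0000·29.6/22.7 = 62.5903
SG_post = 1 + 62.5903/1000

1.0626


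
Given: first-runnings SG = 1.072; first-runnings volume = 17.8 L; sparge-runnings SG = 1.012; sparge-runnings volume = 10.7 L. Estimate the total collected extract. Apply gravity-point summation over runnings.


total = Σ (SG_i − 1)·1000·V_i
first = (1.072 − 1)·1000·17.8 = 1281.6000
sparge = (1.012 − 1)·1000·10.7 = 128.4000
total = 1281.6000 + 128.4000

1410.0000 gravity·L


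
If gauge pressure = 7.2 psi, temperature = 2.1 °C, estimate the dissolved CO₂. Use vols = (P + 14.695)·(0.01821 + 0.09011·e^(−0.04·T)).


vols = (7.2 + 14.695)·(0.01821 + 0.09011·e^(−0.04·2.1))

2.2127 volumes


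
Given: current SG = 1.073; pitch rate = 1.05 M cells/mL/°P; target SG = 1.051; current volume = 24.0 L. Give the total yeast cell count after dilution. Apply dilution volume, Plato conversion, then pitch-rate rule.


V_w = V·((SG_c−1)/(SG_t−1)−1);  °P = 259 − 259/SG_t;  cells = rate·(V+V_w)·°P
V_w = 24.0·((1.073−1)/(1.051−1)−1) = 10.3529
V_final = 24.0 + 10.3529 = 34.3529
°P = 259 − 259/1.051 = 12.5680
cells = 1.05·34.3529·12.5680

453.3363 billion cells


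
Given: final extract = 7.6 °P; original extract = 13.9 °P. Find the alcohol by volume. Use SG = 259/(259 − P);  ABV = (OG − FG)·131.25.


OG = 259/(259 − 13.9) = 1.0567
FG = 259/(259 − 7.6) = 1.0302
ABV = (1.0567 − 1.0302)·131.25

3.4756 % ABV


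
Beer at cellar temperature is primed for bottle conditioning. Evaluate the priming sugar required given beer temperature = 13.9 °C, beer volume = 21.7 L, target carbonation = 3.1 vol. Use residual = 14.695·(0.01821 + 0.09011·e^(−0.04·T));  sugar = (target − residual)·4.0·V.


residual = 14.695·(0.01821 + 0.09011·e^(−0.04·13.9)) = 1.0270
sugar = (3.1 − 1.0270)·4.0·21.7

179.9361 g


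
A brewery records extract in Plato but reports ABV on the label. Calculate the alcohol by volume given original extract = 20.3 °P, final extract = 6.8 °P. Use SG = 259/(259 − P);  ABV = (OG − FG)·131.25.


OG = 259/(259 − 20.3) = 1.0850
FG = 259/(259 − 6.8) = 1.0270
ABV = (1.0850 − 1.0270)·131.25

7.6232 % ABV


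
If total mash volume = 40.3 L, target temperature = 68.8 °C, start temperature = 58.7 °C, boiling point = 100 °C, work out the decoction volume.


V_dec = V_total·(T_target − T_start)/(T_boil − T_start)
V_dec = 40.3·(68.8 − 58.7)/(100 − 58.7)

9.8554 L


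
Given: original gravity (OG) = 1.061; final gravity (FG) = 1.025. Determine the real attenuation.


AA = (OG−FG)/(OG−1)·100;  RA = AA·0.8192
AA = (1.061 − 1.025)/(1.061 − 1)·100 = 59.0164
RA = 59.0164·0.8192

48.3462 %


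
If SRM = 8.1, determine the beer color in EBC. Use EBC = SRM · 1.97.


EBC = 8.1 · 1.97

15.9570 EBC


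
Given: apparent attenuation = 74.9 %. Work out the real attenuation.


RA = AA · 0.8192
RA = 74.9 · 0.8192

61.3581 %


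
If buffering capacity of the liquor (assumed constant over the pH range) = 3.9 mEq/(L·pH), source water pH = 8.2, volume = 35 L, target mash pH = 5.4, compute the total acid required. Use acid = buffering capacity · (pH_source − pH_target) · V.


acid = 3.9 · (8.2 − 5.4) · 35

382.2000 mEq


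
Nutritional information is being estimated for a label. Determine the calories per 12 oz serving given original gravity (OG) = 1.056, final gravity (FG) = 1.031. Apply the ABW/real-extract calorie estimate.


ABW = (OG−FG)·131.25·0.79/FG;  °P = 259 − 259/SG (for OG→OE and FG→AE);  RE = 0.1808·OE + 0.8192·AE;  Cal = (6.9·ABW + 4·(RE−0.1))·FG·3.55
ABW = (1.056 − 1.031)·131.25·0.79/1.031 = 2.5142
OE = 259 − 259/1.056 = 13.7348 °P
AE = 259 − 259/1.031 = 7.7876 °P
RE = 0.1808·13.7348 + 0.8192·7.7876 = 8.8629 °P
Cal = (6.9·2.5142 + 4·(8.8629−0.1))·1.031·3.55

191.7855 kcal


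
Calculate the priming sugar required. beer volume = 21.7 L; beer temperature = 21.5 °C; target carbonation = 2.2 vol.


residual = 14.695·(0.01821 + 0.09011·e^(−0.04·T));  sugar = (target − residual)·4.0·V
residual = 14.695·(0.01821 + 0.09011·e^(−0.04·21.5)) = 0.8279
sugar = (2.2 − 0.8279)·4.0·21.7

119.0954 g


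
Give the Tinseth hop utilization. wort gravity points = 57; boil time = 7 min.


U = 1.65·0.000125^(GP/1000) · (1 − e^(−0.04·t))/4.15
bigness = 1.65·0.000125^(57/1000) = 0.9886
boil_factor = (1 − e^(−0.04·7))/4.15 = 0.0588
U = 0.9886 · 0.0588

0.0582


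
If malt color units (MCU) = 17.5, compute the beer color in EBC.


SRM = 1.4922·MCU^0.6859;  EBC = SRM·1.97
SRM = 1.4922·17.5^0.6859 = 10.6274
EBC = 10.6274·1.97

20.9360 EBC


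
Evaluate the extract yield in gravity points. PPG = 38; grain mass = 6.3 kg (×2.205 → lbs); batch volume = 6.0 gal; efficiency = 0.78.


points = lbs × PPG × eff / vol
lbs = 6.3 × 2.205 = 13.8915
points = 13.8915 × 38 × 0.78 / 6.0

68.6240 points


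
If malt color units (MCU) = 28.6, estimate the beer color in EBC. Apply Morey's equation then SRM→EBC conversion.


SRM = 1.4922·MCU^0.6859;  EBC = SRM·1.97
SRM = 1.4922·28.6^0.6859 = 14.8850
EBC = 14.8850·1.97

29.3234 EBC


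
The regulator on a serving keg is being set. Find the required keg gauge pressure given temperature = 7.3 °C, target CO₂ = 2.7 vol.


psi = vols/(0.01821 + 0.09011·e^(−0.04·T)) − 14.695
psi = 2.7/(0.01821 + 0.09011·e^(−0.04·7.3)) − 14.695

16.8835 psi


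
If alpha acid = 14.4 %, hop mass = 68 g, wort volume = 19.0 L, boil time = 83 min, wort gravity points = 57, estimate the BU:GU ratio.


U = 1.65·0.000125^(GP/1000)·(1−e^(−0.04t))/4.15;  IBU = (α/100)·m·U·1000/V;  BU:GU = IBU/GP
U = 1.65·0.000125^(57/1000)·(1−e^(−0.04·83))/4.15 = 0.2296
IBU = (14.4/100)·68·0.2296·1000/19.0 = 118.3275
BU:GU = 118.3275/57

2.0759


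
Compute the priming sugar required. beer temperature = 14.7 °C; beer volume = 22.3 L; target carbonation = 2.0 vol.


residual = 14.695·(0.01821 + 0.09011·e^(−0.04·T));  sugar = (target − residual)·4.0·V
residual = 14.695·(0.01821 + 0.09011·e^(−0.04·14.7)) = 1.0031
sugar = (2.0 − 1.0031)·4.0·22.3

88.9246 g


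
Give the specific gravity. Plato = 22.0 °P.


SG = 259/(259 − P)
SG = 259/(259 − 22.0)

1.0928


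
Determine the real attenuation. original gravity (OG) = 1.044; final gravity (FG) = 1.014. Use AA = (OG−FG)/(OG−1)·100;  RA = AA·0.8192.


AA = (1.044 − 1.014)/(1.044 − 1)·100 = 68.1818
RA = 68.1818·0.8192

55.8545 %


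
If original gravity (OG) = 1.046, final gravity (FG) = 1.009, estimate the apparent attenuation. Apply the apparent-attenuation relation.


AA = (OG − FG)/(OG − 1) · 100
AA = (1.046 − 1.009)/(1.046 − 1) · 100

80.4348 %


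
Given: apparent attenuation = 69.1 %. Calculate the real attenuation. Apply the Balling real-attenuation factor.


RA = AA · 0.8192
RA = 69.1 · 0.8192

56.6067 %


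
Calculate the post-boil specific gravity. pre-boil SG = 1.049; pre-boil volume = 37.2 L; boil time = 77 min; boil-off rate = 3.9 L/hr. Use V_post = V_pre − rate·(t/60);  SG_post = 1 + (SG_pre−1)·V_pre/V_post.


V_post = 37.2 − 3.9·(77/60) = 32.1950
SG_post = 1 + (1.049 − 1)·37.2/32.1950

1.0566


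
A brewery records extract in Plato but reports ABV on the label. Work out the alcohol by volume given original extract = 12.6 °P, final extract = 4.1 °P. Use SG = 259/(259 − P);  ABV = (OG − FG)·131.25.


OG = 259/(259 − 12.6) = 1.0511
FG = 259/(259 − 4.1) = 1.0161
ABV = (1.0511 − 1.0161)·131.25

4.6005 % ABV


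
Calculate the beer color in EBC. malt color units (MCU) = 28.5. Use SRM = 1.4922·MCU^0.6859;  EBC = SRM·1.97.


SRM = 1.4922·28.5^0.6859 = 14.8493
EBC = 14.8493·1.97

29.2531 EBC


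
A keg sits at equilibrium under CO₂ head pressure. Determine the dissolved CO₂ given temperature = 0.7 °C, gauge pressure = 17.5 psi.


vols = (P + 14.695)·(0.01821 + 0.09011·e^(−0.04·T))
vols = (17.5 + 14.695)·(0.01821 + 0.09011·e^(−0.04·0.7))

3.4073 volumes


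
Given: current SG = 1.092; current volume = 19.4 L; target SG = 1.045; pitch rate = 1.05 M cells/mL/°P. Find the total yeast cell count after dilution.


V_w = V·((SG_c−1)/(SG_t−1)−1);  °P = 259 − 259/SG_t;  cells = rate·(V+V_w)·°P
V_w = 19.4·((1.092−1)/(1.045−1)−1) = 20.2622
V_final = 19.4 + 20.2622 = 39.6622
°P = 259 − 259/1.045 = 11.1531
cells = 1.05·39.6622·11.1531

464.4750 billion cells


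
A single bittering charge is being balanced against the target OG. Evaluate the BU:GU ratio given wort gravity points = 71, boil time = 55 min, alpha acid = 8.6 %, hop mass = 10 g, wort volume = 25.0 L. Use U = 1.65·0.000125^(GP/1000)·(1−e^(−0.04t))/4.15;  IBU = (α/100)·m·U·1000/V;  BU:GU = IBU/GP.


U = 1.65·0.000125^(71/1000)·(1−e^(−0.04·55))/4.15 = 0.1868
IBU = (8.6/100)·10·0.1868·1000/25.0 = 6.4250
BU:GU = 6.4250/71

0.0905


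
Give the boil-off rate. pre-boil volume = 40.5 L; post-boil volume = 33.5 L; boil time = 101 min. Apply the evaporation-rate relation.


rate = (V_pre − V_post) / (t_min/60)
rate = (40.5 − 33.5) / (101/60)

4.1584 L/hr


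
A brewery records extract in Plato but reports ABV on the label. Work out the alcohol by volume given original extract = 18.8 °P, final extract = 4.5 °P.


SG = 259/(259 − P);  ABV = (OG − FG)·131.25
OG = 259/(259 − 18.8) = 1.0783
FG = 259/(259 − 4.5) = 1.0177
ABV = (1.0783 − 1.0177)·131.25

7.9520 % ABV


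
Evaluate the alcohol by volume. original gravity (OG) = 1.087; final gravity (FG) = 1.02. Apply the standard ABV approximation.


ABV = (OG − FG) · 131.25
ABV = (1.087 − 1.02) · 131.25

8.7937 % ABV


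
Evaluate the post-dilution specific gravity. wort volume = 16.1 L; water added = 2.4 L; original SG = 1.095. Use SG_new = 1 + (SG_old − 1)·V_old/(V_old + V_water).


pts = (1.095 − 1)·1000·16.1/(16.1 + 2.4) = 82.6757
SG_new = 1 + 82.6757/1000

1.0827


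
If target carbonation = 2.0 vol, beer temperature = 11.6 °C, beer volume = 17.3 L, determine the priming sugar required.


residual = 14.695·(0.01821 + 0.09011·e^(−0.04·T));  sugar = (target − residual)·4.0·V
residual = 14.695·(0.01821 + 0.09011·e^(−0.04·11.6)) = 1.1002
sugar = (2.0 − 1.1002)·4.0·17.3

62.2673 g


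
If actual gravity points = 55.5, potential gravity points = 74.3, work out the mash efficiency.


efficiency = actual / potential × 100
efficiency = 55.5 / 74.3 × 100

74.6972 %


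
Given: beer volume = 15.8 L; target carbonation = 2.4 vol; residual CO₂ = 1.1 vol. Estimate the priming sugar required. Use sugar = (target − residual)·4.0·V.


sugar = (2.4 − 1.1)·4.0·15.8

82.1600 g


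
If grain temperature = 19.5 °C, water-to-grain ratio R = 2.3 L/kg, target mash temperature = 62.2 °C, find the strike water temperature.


T_strike = (0.41/R)·(T_mash − T_grain) + T_mash
T_strike = (0.41/2.3)·(62.2 − 19.5) + 62.2

69.8117 °C


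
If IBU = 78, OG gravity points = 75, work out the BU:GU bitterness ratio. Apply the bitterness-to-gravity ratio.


BU:GU = IBU / OG_points
BU:GU = 78 / 75

1.0400


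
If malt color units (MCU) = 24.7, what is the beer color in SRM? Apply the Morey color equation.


SRM = 1.4922 · MCU^0.6859
SRM = 1.4922 · 24.7^0.6859

13.4610 SRM


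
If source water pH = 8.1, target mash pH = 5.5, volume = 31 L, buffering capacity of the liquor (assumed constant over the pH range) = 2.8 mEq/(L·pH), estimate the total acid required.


acid = buffering capacity · (pH_source − pH_target) · V
acid = 2.8 · (8.1 − 5.5) · 31

225.6800 mEq


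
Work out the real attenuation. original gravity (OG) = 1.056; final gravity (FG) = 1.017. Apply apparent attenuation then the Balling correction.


AA = (OG−FG)/(OG−1)·100;  RA = AA·0.8192
AA = (1.056 − 1.017)/(1.056 − 1)·100 = 69.6429
RA = 69.6429·0.8192

57.0514 %


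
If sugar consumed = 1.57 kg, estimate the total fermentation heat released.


Q = m_sugar · 590 kJ/kg
Q = 1.57 · 590

926.3000 kJ


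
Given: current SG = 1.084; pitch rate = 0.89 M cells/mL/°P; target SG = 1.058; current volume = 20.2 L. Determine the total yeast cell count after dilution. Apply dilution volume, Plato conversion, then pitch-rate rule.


V_w = V·((SG_c−1)/(SG_t−1)−1);  °P = 259 − 259/SG_t;  cells = rate·(V+V_w)·°P
V_w = 20.2·((1.084−1)/(1.058−1)−1) = 9.0552
V_final = 20.2 + 9.0552 = 29.2552
°P = 259 − 259/1.058 = 14.1985
cells = 0.89·29.2552·14.1985

369.6875 billion cells


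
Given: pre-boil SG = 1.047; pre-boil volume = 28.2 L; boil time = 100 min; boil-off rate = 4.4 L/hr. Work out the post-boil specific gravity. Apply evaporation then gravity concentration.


V_post = V_pre − rate·(t/60);  SG_post = 1 + (SG_pre−1)·V_pre/V_post
V_post = 28.2 − 4.4·(100/60) = 20.8667
SG_post = 1 + (1.047 − 1)·28.2/20.8667

1.0635


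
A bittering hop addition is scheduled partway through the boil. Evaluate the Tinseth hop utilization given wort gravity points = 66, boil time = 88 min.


U = 1.65·0.000125^(GP/1000) · (1 − e^(−0.04·t))/4.15
bigness = 1.65·0.000125^(66/1000) = 0.9118
boil_factor = (1 − e^(−0.04·88))/4.15 = 0.2338
U = 0.9118 · 0.2338

0.2132


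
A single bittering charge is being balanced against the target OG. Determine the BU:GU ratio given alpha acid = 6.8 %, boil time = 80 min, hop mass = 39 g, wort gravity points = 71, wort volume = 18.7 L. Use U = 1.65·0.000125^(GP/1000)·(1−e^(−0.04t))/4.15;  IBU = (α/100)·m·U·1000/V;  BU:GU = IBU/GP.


U = 1.65·0.000125^(71/1000)·(1−e^(−0.04·80))/4.15 = 0.2015
IBU = (6.8/100)·39·0.2015·1000/18.7 = 28.5742
BU:GU = 28.5742/71

0.4025


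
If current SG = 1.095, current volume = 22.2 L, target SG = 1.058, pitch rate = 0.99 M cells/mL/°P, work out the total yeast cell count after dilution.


V_w = V·((SG_c−1)/(SG_t−1)−1);  °P = 259 − 259/SG_t;  cells = rate·(V+V_w)·°P
V_w = 22.2·((1.095−1)/(1.058−1)−1) = 14.1621
V_final = 22.2 + 14.1621 = 36.3621
°P = 259 − 259/1.058 = 14.1985
cells = 0.99·36.3621·14.1985

511.1235 billion cells


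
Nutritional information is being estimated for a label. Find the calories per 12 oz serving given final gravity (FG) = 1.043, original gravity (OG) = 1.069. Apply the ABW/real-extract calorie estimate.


ABW = (OG−FG)·131.25·0.79/FG;  °P = 259 − 259/SG (for OG→OE and FG→AE);  RE = 0.1808·OE + 0.8192·AE;  Cal = (6.9·ABW + 4·(RE−0.1))·FG·3.55
ABW = (1.069 − 1.043)·131.25·0.79/1.043 = 2.5847
OE = 259 − 259/1.069 = 16.7175 °P
AE = 259 − 259/1.043 = 10.6779 °P
RE = 0.1808·16.7175 + 0.8192·10.6779 = 11.7698 °P
Cal = (6.9·2.5847 + 4·(11.7698−0.1))·1.043·3.55

238.8725 kcal


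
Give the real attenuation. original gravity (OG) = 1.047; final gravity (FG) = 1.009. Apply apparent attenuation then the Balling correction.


AA = (OG−FG)/(OG−1)·100;  RA = AA·0.8192
AA = (1.047 − 1.009)/(1.047 − 1)·100 = 80.8511
RA = 80.8511·0.8192

66.2332 %


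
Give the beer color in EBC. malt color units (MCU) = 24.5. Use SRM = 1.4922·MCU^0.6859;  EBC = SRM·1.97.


SRM = 1.4922·24.5^0.6859 = 13.3862
EBC = 13.3862·1.97

26.3707 EBC


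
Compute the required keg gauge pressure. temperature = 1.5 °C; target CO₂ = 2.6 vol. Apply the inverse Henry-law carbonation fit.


psi = vols/(0.01821 + 0.09011·e^(−0.04·T)) − 14.695
psi = 2.6/(0.01821 + 0.09011·e^(−0.04·1.5)) − 14.695

10.5300 psi


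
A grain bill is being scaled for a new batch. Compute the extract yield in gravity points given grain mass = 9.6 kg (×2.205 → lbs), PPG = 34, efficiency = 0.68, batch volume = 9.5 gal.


points = lbs × PPG × eff / vol
lbs = 9.6 × 2.205 = 21.1680
points = 21.1680 × 34 × 0.68 / 9.5

51.5162 points


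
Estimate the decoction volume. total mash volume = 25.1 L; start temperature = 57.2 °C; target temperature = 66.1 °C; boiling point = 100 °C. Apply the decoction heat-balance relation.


V_dec = V_total·(T_target − T_start)/(T_boil − T_start)
V_dec = 25.1·(66.1 − 57.2)/(100 − 57.2)

5.2194 L


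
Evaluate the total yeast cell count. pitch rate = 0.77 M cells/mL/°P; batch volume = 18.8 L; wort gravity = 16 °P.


cells (billions) = rate · V_L · °P
cells = 0.77 · 18.8 · 16

231.6160 billion cells


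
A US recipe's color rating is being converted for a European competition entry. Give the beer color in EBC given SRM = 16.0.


EBC = SRM · 1.97
EBC = 16.0 · 1.97

31.5200 EBC


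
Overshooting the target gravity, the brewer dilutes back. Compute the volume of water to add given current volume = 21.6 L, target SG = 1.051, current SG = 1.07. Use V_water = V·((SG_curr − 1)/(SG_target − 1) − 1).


V_water = 21.6·((1.07 − 1)/(1.051 − 1) − 1)

8.0471 L


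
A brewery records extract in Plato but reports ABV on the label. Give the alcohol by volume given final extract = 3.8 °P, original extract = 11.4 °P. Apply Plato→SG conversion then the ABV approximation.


SG = 259/(259 − P);  ABV = (OG − FG)·131.25
OG = 259/(259 − 11.4) = 1.0460
FG = 259/(259 − 3.8) = 1.0149
ABV = (1.0460 − 1.0149)·131.25

4.0887 % ABV


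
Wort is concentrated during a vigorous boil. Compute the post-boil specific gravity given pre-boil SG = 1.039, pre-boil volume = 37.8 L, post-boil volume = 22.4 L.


SG_post = 1 + (SG_pre − 1)·V_pre/V_post
pts_pre = (1.039 − 1)·1000 = 39.0000
pts_post = 39.0000·37.8/22.4 = 65.8125
SG_post = 1 + 65.8125/1000

1.0658


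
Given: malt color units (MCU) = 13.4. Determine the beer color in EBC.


SRM = 1.4922·MCU^0.6859;  EBC = SRM·1.97
SRM = 1.4922·13.4^0.6859 = 8.8493
EBC = 8.8493·1.97

17.4331 EBC


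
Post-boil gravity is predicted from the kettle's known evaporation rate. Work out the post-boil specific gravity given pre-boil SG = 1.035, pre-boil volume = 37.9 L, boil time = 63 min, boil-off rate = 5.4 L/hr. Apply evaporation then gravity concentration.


V_post = V_pre − rate·(t/60);  SG_post = 1 + (SG_pre−1)·V_pre/V_post
V_post = 37.9 − 5.4·(63/60) = 32.2300
SG_post = 1 + (1.035 − 1)·37.9/32.2300

1.0412


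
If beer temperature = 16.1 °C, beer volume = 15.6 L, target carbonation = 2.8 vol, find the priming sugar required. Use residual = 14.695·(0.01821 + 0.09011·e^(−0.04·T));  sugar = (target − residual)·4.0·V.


residual = 14.695·(0.01821 + 0.09011·e^(−0.04·16.1)) = 0.9630
sugar = (2.8 − 0.9630)·4.0·15.6

114.6268 g


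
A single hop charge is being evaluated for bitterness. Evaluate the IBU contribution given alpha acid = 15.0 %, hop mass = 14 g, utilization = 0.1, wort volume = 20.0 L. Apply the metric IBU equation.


IBU = (α/100)·mass·U·1000 / V
IBU = (15.0/100)·14·0.1·1000 / 20.0

10.5000 IBU


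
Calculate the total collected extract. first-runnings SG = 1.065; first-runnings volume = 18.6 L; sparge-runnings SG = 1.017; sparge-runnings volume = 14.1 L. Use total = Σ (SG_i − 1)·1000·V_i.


first = (1.065 − 1)·1000·18.6 = 1209.0000
sparge = (1.017 − 1)·1000·14.1 = 239.7000
total = 1209.0000 + 239.7000

1448.7000 gravity·L


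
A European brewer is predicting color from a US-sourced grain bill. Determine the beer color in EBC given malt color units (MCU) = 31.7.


SRM = 1.4922·MCU^0.6859;  EBC = SRM·1.97
SRM = 1.4922·31.7^0.6859 = 15.9736
EBC = 15.9736·1.97

31.4680 EBC


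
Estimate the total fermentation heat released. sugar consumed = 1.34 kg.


Q = m_sugar · 590 kJ/kg
Q = 1.34 · 590

790.6000 kJ


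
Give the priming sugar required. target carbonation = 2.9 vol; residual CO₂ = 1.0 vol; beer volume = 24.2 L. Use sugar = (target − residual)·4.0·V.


sugar = (2.9 − 1.0)·4.0·24.2

183.9200 g


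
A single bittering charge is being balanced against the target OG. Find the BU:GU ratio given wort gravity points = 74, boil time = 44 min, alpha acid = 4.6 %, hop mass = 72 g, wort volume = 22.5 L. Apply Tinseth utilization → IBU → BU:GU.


U = 1.65·0.000125^(GP/1000)·(1−e^(−0.04t))/4.15;  IBU = (α/100)·m·U·1000/V;  BU:GU = IBU/GP
U = 1.65·0.000125^(74/1000)·(1−e^(−0.04·44))/4.15 = 0.1693
IBU = (4.6/100)·72·0.1693·1000/22.5 = 24.9185
BU:GU = 24.9185/74

0.3367


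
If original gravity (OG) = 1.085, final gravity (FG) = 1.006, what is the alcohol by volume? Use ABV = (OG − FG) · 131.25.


ABV = (1.085 − 1.006) · 131.25

10.3687 % ABV


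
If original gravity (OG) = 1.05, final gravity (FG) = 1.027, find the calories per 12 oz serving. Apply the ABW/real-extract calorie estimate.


ABW = (OG−FG)·131.25·0.79/FG;  °P = 259 − 259/SG (for OG→OE and FG→AE);  RE = 0.1808·OE + 0.8192·AE;  Cal = (6.9·ABW + 4·(RE−0.1))·FG·3.55
ABW = (1.05 − 1.027)·131.25·0.79/1.027 = 2.3221
OE = 259 − 259/1.05 = 12.3333 °P
AE = 259 − 259/1.027 = 6.8092 °P
RE = 0.1808·12.3333 + 0.8192·6.8092 = 7.8079 °P
Cal = (6.9·2.3221 + 4·(7.8079−0.1))·1.027·3.55

170.8237 kcal


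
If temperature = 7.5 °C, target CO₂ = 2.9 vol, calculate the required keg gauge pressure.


psi = vols/(0.01821 + 0.09011·e^(−0.04·T)) − 14.695
psi = 2.9/(0.01821 + 0.09011·e^(−0.04·7.5)) − 14.695

19.4366 psi


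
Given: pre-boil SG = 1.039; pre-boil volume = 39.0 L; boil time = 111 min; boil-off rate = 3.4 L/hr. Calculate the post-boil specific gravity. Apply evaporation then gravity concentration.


V_post = V_pre − rate·(t/60);  SG_post = 1 + (SG_pre−1)·V_pre/V_post
V_post = 39.0 − 3.4·(111/60) = 32.7100
SG_post = 1 + (1.039 − 1)·39.0/32.7100

1.0465


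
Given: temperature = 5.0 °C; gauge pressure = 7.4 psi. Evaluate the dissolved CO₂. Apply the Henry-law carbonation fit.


vols = (P + 14.695)·(0.01821 + 0.09011·e^(−0.04·T))
vols = (7.4 + 14.695)·(0.01821 + 0.09011·e^(−0.04·5.0))

2.0324 volumes


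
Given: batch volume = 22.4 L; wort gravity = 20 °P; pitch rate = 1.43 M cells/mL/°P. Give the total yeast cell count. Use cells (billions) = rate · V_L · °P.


cells = 1.43 · 22.4 · 20

640.6400 billion cells


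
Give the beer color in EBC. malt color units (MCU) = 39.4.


SRM = 1.4922·MCU^0.6859;  EBC = SRM·1.97
SRM = 1.4922·39.4^0.6859 = 18.5429
EBC = 18.5429·1.97

36.5295 EBC


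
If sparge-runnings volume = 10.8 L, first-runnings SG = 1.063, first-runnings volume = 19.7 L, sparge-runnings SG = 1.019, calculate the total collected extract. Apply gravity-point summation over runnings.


total = Σ (SG_i − 1)·1000·V_i
first = (1.063 − 1)·1000·19.7 = 1241.1000
sparge = (1.019 − 1)·1000·10.8 = 205.2000
total = 1241.1000 + 205.2000

1446.3000 gravity·L


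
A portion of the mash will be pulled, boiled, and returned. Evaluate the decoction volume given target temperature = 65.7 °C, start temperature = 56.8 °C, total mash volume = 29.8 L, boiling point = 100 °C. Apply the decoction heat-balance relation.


V_dec = V_total·(T_target − T_start)/(T_boil − T_start)
V_dec = 29.8·(65.7 − 56.8)/(100 − 56.8)

6.1394 L


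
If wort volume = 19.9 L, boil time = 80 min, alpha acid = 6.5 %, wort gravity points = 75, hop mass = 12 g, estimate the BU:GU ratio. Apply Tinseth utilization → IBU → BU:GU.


U = 1.65·0.000125^(GP/1000)·(1−e^(−0.04t))/4.15;  IBU = (α/100)·m·U·1000/V;  BU:GU = IBU/GP
U = 1.65·0.000125^(75/1000)·(1−e^(−0.04·80))/4.15 = 0.1944
IBU = (6.5/100)·12·0.1944·1000/19.9 = 7.6185
BU:GU = 7.6185/75

0.1016


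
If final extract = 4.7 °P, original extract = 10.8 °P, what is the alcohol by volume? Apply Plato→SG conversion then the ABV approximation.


SG = 259/(259 − P);  ABV = (OG − FG)·131.25
OG = 259/(259 − 10.8) = 1.0435
FG = 259/(259 − 4.7) = 1.0185
ABV = (1.0435 − 1.0185)·131.25

3.2853 % ABV


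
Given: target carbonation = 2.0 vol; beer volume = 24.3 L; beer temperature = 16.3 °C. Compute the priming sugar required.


residual = 14.695·(0.01821 + 0.09011·e^(−0.04·T));  sugar = (target − residual)·4.0·V
residual = 14.695·(0.01821 + 0.09011·e^(−0.04·16.3)) = 0.9575
sugar = (2.0 − 0.9575)·4.0·24.3

101.3319 g


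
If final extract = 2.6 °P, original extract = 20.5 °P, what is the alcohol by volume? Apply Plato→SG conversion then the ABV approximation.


SG = 259/(259 − P);  ABV = (OG − FG)·131.25
OG = 259/(259 − 20.5) = 1.0860
FG = 259/(259 − 2.6) = 1.0101
ABV = (1.0860 − 1.0101)·131.25

9.9505 % ABV


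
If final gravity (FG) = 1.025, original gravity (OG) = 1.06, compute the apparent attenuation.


AA = (OG − FG)/(OG − 1) · 100
AA = (1.06 − 1.025)/(1.06 − 1) · 100

58.3333 %


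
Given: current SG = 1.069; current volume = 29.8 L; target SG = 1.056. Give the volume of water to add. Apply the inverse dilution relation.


V_water = V·((SG_curr − 1)/(SG_target − 1) − 1)
V_water = 29.8·((1.069 − 1)/(1.056 − 1) − 1)

6.9179 L


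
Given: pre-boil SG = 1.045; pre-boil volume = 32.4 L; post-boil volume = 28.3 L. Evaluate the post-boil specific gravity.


SG_post = 1 + (SG_pre − 1)·V_pre/V_post
pts_pre = (1.045 − 1)·1000 = 45.0000
pts_post = 45.0000·32.4/28.3 = 51.5194
SG_post = 1 + 51.5194/1000

1.0515


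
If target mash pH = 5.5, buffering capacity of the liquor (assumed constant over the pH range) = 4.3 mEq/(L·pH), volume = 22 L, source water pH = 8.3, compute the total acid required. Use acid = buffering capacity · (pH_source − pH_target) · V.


acid = 4.3 · (8.3 − 5.5) · 22

264.8800 mEq


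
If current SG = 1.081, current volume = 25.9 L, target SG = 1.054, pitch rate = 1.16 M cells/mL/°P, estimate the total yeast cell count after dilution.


V_w = V·((SG_c−1)/(SG_t−1)−1);  °P = 259 − 259/SG_t;  cells = rate·(V+V_w)·°P
V_w = 25.9·((1.081−1)/(1.054−1)−1) = 12.9500
V_final = 25.9 + 12.9500 = 38.8500
°P = 259 − 259/1.054 = 13.2694
cells = 1.16·38.8500·13.2694

598.0010 billion cells


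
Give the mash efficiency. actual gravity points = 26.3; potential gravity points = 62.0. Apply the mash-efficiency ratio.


efficiency = actual / potential × 100
efficiency = 26.3 / 62.0 × 100

42.4194 %


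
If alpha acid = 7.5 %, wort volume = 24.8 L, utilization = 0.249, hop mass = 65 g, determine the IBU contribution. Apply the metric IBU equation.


IBU = (α/100)·mass·U·1000 / V
IBU = (7.5/100)·65·0.249·1000 / 24.8

48.9466 IBU


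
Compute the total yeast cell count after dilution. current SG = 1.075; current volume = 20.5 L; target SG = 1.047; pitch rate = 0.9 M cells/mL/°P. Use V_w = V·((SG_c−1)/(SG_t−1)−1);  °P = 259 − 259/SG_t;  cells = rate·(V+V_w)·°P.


V_w = 20.5·((1.075−1)/(1.047−1)−1) = 12.2128
V_final = 20.5 + 12.2128 = 32.7128
°P = 259 − 259/1.047 = 11.6266
cells = 0.9·32.7128·11.6266

342.3030 billion cells


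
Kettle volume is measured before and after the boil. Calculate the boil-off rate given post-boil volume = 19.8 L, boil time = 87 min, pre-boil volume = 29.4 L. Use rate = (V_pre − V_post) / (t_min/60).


rate = (29.4 − 19.8) / (87/60)

6.6207 L/hr


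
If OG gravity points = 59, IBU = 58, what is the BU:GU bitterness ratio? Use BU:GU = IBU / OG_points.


BU:GU = 58 / 59

0.9831


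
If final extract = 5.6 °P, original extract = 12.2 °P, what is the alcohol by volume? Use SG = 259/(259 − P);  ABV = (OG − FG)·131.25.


OG = 259/(259 − 12.2) = 1.0494
FG = 259/(259 − 5.6) = 1.0221
ABV = (1.0494 − 1.0221)·131.25

3.5875 % ABV


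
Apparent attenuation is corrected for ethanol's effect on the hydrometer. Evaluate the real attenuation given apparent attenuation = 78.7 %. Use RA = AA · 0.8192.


RA = 78.7 · 0.8192

64.4710 %


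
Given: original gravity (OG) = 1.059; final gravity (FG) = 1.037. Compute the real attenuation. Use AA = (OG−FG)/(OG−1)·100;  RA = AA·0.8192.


AA = (1.059 − 1.037)/(1.059 − 1)·100 = 37.2881
RA = 37.2881·0.8192

30.5464 %


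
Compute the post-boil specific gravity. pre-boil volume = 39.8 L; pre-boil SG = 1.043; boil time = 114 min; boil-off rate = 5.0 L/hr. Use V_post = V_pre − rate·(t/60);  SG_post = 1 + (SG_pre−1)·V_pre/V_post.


V_post = 39.8 − 5.0·(114/60) = 30.3000
SG_post = 1 + (1.043 − 1)·39.8/30.3000

1.0565


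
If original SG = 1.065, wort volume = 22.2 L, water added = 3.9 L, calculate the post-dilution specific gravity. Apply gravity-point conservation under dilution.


SG_new = 1 + (SG_old − 1)·V_old/(V_old + V_water)
pts = (1.065 − 1)·1000·22.2/(22.2 + 3.9) = 55.2874
SG_new = 1 + 55.2874/1000

1.0553


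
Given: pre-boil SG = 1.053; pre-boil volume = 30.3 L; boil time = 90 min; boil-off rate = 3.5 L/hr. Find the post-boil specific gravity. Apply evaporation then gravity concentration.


V_post = V_pre − rate·(t/60);  SG_post = 1 + (SG_pre−1)·V_pre/V_post
V_post = 30.3 − 3.5·(90/60) = 25.0500
SG_post = 1 + (1.053 − 1)·30.3/25.0500

1.0641


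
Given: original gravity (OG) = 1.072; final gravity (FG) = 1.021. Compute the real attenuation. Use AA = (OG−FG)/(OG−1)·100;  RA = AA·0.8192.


AA = (1.072 − 1.021)/(1.072 − 1)·100 = 70.8333
RA = 70.8333·0.8192

58.0267 %


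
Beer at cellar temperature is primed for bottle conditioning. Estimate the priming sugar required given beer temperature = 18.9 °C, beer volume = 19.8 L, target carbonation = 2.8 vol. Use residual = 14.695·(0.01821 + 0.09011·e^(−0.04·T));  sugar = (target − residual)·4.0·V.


residual = 14.695·(0.01821 + 0.09011·e^(−0.04·18.9)) = 0.8893
sugar = (2.8 − 0.8893)·4.0·19.8

151.3238 g


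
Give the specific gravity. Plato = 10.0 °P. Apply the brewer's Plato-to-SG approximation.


SG = 259/(259 − P)
SG = 259/(259 − 10.0)

1.0402


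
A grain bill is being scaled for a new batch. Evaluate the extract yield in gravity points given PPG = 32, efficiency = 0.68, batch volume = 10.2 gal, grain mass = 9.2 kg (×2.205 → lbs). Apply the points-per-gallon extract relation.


points = lbs × PPG × eff / vol
lbs = 9.2 × 2.205 = 20.2860
points = 20.2860 × 32 × 0.68 / 10.2

43.2768 points


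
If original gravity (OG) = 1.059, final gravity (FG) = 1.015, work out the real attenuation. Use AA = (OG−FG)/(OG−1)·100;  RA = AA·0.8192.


AA = (1.059 − 1.015)/(1.059 − 1)·100 = 74.5763
RA = 74.5763·0.8192

61.0929 %


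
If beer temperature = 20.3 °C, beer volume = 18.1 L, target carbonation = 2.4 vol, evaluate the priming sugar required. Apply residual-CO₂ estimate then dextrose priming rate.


residual = 14.695·(0.01821 + 0.09011·e^(−0.04·T));  sugar = (target − residual)·4.0·V
residual = 14.695·(0.01821 + 0.09011·e^(−0.04·20.3)) = 0.8555
sugar = (2.4 − 0.8555)·4.0·18.1

111.8229 g


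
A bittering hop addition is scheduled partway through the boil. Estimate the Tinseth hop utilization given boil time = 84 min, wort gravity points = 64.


U = 1.65·0.000125^(GP/1000) · (1 − e^(−0.04·t))/4.15
bigness = 1.65·0.000125^(64/1000) = 0.9283
boil_factor = (1 − e^(−0.04·84))/4.15 = 0.2326
U = 0.9283 · 0.2326

0.2159


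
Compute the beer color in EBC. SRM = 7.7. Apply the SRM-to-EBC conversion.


EBC = SRM · 1.97
EBC = 7.7 · 1.97

15.1690 EBC


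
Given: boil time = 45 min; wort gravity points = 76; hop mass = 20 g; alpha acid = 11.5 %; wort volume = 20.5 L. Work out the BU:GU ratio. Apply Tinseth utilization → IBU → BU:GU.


U = 1.65·0.000125^(GP/1000)·(1−e^(−0.04t))/4.15;  IBU = (α/100)·m·U·1000/V;  BU:GU = IBU/GP
U = 1.65·0.000125^(76/1000)·(1−e^(−0.04·45))/4.15 = 0.1676
IBU = (11.5/100)·20·0.1676·1000/20.5 = 18.8064
BU:GU = 18.8064/76

0.2475


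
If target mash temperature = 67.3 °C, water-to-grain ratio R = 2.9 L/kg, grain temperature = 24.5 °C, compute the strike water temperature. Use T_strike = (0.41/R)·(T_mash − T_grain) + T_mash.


T_strike = (0.41/2.9)·(67.3 − 24.5) + 67.3

73.3510 °C


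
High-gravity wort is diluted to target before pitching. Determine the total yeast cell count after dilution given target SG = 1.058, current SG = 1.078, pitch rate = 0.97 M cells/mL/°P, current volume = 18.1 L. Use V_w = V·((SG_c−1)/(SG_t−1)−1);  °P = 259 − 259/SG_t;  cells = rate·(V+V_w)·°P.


V_w = 18.1·((1.078−1)/(1.058−1)−1) = 6.2414
V_final = 18.1 + 6.2414 = 24.3414
°P = 259 − 259/1.058 = 14.1985
cells = 0.97·24.3414·14.1985

335.2425 billion cells


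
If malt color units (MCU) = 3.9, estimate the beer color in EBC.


SRM = 1.4922·MCU^0.6859;  EBC = SRM·1.97
SRM = 1.4922·3.9^0.6859 = 3.7952
EBC = 3.7952·1.97

7.4766 EBC


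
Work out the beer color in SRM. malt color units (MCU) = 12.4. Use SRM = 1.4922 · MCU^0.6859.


SRM = 1.4922 · 12.4^0.6859

8.3908 SRM


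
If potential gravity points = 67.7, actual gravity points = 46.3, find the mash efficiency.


efficiency = actual / potential × 100
efficiency = 46.3 / 67.7 × 100

68.3900 %


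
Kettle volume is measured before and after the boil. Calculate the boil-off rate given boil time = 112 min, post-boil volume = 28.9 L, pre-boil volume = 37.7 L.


rate = (V_pre − V_post) / (t_min/60)
rate = (37.7 − 28.9) / (112/60)

4.7143 L/hr


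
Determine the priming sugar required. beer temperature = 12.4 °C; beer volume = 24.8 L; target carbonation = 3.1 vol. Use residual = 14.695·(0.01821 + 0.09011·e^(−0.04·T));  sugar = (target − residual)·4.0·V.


residual = 14.695·(0.01821 + 0.09011·e^(−0.04·12.4)) = 1.0740
sugar = (3.1 − 1.0740)·4.0·24.8

200.9829 g


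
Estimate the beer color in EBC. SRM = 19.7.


EBC = SRM · 1.97
EBC = 19.7 · 1.97

38.8090 EBC


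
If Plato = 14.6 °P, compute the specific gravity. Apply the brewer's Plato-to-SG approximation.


SG = 259/(259 − P)
SG = 259/(259 − 14.6)

1.0597


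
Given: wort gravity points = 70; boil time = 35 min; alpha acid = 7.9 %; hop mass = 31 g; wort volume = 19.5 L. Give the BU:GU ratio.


U = 1.65·0.000125^(GP/1000)·(1−e^(−0.04t))/4.15;  IBU = (α/100)·m·U·1000/V;  BU:GU = IBU/GP
U = 1.65·0.000125^(70/1000)·(1−e^(−0.04·35))/4.15 = 0.1597
IBU = (7.9/100)·31·0.1597·1000/19.5 = 20.0540
BU:GU = 20.0540/70

0.2865


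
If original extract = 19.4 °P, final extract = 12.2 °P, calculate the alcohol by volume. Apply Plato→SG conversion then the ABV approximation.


SG = 259/(259 − P);  ABV = (OG − FG)·131.25
OG = 259/(259 − 19.4) = 1.0810
FG = 259/(259 − 12.2) = 1.0494
ABV = (1.0810 − 1.0494)·131.25

4.1390 % ABV


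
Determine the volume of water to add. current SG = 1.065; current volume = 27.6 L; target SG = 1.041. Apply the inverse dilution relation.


V_water = V·((SG_curr − 1)/(SG_target − 1) − 1)
V_water = 27.6·((1.065 − 1)/(1.041 − 1) − 1)

16.1561 L


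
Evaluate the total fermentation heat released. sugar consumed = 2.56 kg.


Q = m_sugar · 590 kJ/kg
Q = 2.56 · 590

1510.4000 kJ


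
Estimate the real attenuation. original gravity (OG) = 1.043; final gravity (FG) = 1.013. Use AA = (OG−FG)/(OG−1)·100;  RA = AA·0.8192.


AA = (1.043 − 1.013)/(1.043 − 1)·100 = 69.7674
RA = 69.7674·0.8192

57.1535 %


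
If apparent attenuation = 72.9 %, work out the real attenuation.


RA = AA · 0.8192
RA = 72.9 · 0.8192

59.7197 %


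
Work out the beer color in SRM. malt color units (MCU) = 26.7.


SRM = 1.4922 · MCU^0.6859
SRM = 1.4922 · 26.7^0.6859

14.1994 SRM


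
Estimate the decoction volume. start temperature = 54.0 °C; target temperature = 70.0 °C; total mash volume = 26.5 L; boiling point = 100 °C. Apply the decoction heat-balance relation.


V_dec = V_total·(T_target − T_start)/(T_boil − T_start)
V_dec = 26.5·(70.0 − 54.0)/(100 − 54.0)

9.2174 L


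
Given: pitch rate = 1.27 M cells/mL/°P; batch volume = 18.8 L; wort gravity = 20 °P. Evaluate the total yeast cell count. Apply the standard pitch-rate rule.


cells (billions) = rate · V_L · °P
cells = 1.27 · 18.8 · 20

477.5200 billion cells


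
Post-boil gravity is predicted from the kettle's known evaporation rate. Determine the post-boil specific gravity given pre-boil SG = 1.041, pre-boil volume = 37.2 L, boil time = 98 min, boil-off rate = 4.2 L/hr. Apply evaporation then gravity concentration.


V_post = V_pre − rate·(t/60);  SG_post = 1 + (SG_pre−1)·V_pre/V_post
V_post = 37.2 − 4.2·(98/60) = 30.3400
SG_post = 1 + (1.041 − 1)·37.2/30.3400

1.0503


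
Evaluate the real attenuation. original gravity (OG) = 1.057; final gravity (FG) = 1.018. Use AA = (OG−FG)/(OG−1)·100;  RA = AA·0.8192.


AA = (1.057 − 1.018)/(1.057 − 1)·100 = 68.4211
RA = 68.4211·0.8192

56.0505 %


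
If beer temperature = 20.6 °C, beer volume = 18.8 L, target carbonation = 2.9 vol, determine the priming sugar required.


residual = 14.695·(0.01821 + 0.09011·e^(−0.04·T));  sugar = (target − residual)·4.0·V
residual = 14.695·(0.01821 + 0.09011·e^(−0.04·20.6)) = 0.8485
sugar = (2.9 − 0.8485)·4.0·18.8

154.2749 g
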